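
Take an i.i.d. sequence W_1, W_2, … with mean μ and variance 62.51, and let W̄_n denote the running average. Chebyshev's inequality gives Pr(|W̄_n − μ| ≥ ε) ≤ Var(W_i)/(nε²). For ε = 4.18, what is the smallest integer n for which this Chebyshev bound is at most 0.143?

Require 62.51/(n·4.18²) ≤ 0.143, i.e. n ≥ 62.51/(0.143·4.18²) = 25.018.
The smallest integer n is 26.

26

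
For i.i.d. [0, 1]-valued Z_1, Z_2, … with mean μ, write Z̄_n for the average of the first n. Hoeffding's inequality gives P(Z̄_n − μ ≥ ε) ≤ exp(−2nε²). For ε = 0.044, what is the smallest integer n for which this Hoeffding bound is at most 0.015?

Require exp(−2nε²) ≤ 0.015, i.e. 2nε² ≥ ln(1/0.015) = 4.199705.
So n ≥ 4.199705 / (2·0.044²) = 1084.635.
The smallest integer n is 1085.

1085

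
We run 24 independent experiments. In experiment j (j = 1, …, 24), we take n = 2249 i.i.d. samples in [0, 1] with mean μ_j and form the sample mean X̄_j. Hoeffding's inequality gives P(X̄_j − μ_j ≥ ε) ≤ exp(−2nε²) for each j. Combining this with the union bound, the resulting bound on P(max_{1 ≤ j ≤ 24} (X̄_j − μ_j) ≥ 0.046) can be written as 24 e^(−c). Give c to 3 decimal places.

9.518

Union bound over the 24 events: P(max_{1 ≤ j ≤ 24} (X̄_j − μ_j) ≥ 0.046) ≤ 24·exp(−2nε²) = 24 exp(−2·2249·0.046²).
So c = 2·2249·0.046² = 9.5178.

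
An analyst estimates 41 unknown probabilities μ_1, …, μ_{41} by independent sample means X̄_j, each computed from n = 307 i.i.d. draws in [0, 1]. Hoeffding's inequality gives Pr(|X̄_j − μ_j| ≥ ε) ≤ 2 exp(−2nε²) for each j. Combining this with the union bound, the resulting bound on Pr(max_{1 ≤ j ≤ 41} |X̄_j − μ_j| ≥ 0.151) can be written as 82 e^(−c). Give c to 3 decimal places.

Union bound over the 41 events: Pr(max_{1 ≤ j ≤ 41} |X̄_j − μ_j| ≥ 0.151) ≤ 41·2·exp(−2nε²) = 82 exp(−2·307·0.151²).
So c = 2·307·0.151² = 13.9998.

14.000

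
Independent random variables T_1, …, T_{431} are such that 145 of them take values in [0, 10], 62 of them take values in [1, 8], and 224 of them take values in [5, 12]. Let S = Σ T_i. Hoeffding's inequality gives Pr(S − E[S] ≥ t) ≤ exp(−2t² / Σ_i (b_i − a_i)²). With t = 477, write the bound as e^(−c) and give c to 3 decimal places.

15.959

Σ(b_i − a_i)² = 145·10² + 62·7² + 224·7² = 28514.
c = 2t² / 28514 = 2·477² / 28514 = 15.9591.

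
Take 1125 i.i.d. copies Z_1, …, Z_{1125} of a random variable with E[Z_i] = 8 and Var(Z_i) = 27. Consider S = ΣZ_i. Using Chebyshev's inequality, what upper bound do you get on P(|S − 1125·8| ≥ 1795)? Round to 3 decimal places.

Var(S) = n·Var(Z_i) = 1125·27 = 30375.
Chebyshev: P(|S − 1125·8| ≥ 1795) ≤ Var(S)/1795² = 30375/3222025 = 0.0094.

0.009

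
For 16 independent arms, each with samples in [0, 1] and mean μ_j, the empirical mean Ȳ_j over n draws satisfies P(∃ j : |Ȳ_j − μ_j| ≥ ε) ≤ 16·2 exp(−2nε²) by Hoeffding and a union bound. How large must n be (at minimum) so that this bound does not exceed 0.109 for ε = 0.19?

79

Need 2·16·exp(−2nε²) ≤ 0.109, i.e. exp(−2nε²) ≤ 0.109/32.
So 2nε² ≥ ln(32/0.109) = 5.682143.
Hence n ≥ 5.682143/(2·0.19²) = 78.700.
The smallest integer n is 79.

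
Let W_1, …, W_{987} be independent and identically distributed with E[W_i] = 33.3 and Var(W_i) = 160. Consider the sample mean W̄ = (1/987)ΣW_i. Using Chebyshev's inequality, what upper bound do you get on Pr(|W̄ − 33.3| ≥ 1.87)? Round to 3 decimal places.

0.046

Var(W̄) = Var(W_i)/n = 160/987 = 0.16211.
Chebyshev: Pr(|W̄ − 33.3| ≥ 1.87) ≤ Var(W̄)/(1.87)² = 160/(987·1.87²) = 0.0464.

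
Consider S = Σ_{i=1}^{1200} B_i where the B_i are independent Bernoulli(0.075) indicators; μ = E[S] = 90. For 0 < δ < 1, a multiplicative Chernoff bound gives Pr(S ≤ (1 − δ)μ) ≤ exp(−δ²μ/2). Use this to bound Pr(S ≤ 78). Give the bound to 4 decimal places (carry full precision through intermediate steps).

Write 78 = (1 − δ)μ, so δ = 1 − 78/90 = 0.1333333…
Then the exponent is δ²μ/2 = (μ − 78)²/(2μ) = 0.800000.
Bound = exp(−0.800000) = 0.44933.

0.4493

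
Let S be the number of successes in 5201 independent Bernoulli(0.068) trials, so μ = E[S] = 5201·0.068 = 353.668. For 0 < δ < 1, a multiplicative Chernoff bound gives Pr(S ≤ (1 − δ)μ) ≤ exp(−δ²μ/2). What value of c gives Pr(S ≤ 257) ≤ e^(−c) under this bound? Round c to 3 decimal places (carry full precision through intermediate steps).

13.211

Write 257 = (1 − δ)μ, so δ = 1 − 257/353.668 = 0.2733298…
Then the exponent is δ²μ/2 = (μ − 257)²/(2μ) = 13.211122.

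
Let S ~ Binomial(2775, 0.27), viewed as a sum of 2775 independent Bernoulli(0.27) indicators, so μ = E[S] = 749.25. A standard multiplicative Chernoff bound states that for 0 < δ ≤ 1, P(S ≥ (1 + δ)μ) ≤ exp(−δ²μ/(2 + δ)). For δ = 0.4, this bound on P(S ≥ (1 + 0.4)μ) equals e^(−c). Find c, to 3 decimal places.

c = δ²μ/(2 + δ) = 0.4²·749.25/(2 + 0.4) = 49.9500.

49.950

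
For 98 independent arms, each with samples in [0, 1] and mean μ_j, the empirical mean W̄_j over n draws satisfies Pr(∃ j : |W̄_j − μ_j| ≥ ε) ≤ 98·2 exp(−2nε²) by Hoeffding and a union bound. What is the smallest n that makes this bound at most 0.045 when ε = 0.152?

Need 2·98·exp(−2nε²) ≤ 0.045, i.e. exp(−2nε²) ≤ 0.045/196.
So 2nε² ≥ ln(196/0.045) = 8.379207.
Hence n ≥ 8.379207/(2·0.152²) = 181.337.
The smallest integer n is 182.

182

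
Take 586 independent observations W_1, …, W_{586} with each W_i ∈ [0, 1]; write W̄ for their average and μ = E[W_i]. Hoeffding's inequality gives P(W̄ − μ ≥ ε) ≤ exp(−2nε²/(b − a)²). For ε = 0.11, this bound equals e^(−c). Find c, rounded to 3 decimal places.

14.181

c = 2nε²/(b − a)² = 2·586·0.11² / 1² = 14.1812.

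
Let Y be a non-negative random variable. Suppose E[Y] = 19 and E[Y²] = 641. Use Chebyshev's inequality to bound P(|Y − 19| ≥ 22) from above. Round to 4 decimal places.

0.5785

Var(Y) = E[Y²] − (E[Y])² = 641 − 361 = 280.
Chebyshev's inequality: P(|Y − μ| ≥ t) ≤ Var(Y)/t² = 280/484 = 0.5785.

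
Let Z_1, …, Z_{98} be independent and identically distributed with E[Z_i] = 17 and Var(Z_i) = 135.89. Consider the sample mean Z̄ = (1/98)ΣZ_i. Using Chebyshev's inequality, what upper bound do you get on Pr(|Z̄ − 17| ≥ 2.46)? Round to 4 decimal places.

0.2291

Var(Z̄) = Var(Z_i)/n = 135.89/98 = 1.3866.
Chebyshev: Pr(|Z̄ − 17| ≥ 2.46) ≤ Var(Z̄)/(2.46)² = 135.89/(98·2.46²) = 0.2291.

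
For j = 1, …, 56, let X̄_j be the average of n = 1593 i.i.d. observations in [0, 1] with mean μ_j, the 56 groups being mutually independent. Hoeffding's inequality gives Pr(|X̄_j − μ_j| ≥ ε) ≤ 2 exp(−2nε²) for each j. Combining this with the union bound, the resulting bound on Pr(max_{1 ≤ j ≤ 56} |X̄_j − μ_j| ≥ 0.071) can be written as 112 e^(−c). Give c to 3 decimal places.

16.061

Union bound over the 56 events: Pr(max_{1 ≤ j ≤ 56} |X̄_j − μ_j| ≥ 0.071) ≤ 56·2·exp(−2nε²) = 112 exp(−2·1593·0.071²).
So c = 2·1593·0.071² = 16.0606.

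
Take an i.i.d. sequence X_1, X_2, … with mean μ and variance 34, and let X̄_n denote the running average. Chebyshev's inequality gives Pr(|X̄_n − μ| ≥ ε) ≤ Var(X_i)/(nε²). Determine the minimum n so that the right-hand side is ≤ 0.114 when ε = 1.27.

185

Require 34/(n·1.27²) ≤ 0.114, i.e. n ≥ 34/(0.114·1.27²) = 184.913.
The smallest integer n is 185.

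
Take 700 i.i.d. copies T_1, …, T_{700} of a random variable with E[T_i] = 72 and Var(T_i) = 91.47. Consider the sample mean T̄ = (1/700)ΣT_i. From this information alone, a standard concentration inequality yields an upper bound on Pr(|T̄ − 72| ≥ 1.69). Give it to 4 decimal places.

With mean and variance of each term known, Chebyshev's inequality bounds the deviation of the sum (or sample mean).
Var(T̄) = Var(T_i)/n = 91.47/700 = 0.13067.
Chebyshev: Pr(|T̄ − 72| ≥ 1.69) ≤ Var(T̄)/(1.69)² = 91.47/(700·1.69²) = 0.0458.

0.0458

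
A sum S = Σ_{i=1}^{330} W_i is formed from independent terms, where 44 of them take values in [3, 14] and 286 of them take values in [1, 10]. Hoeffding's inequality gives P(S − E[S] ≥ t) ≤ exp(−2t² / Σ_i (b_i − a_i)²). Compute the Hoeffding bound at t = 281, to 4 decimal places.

0.0039

Σ(b_i − a_i)² = 44·11² + 286·9² = 28490.
Exponent = 2·281² / 28490 = 5.54307.
Bound = exp(−5.54307) = 0.00391.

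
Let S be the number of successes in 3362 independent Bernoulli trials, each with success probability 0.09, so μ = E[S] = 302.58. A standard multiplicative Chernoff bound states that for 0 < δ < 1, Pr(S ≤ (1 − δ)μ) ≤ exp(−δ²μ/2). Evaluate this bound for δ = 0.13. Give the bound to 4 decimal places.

Exponent = δ²μ/2 = 0.13²·302.58/2 = 2.5568.
Bound = exp(−2.5568) = 0.07755.

0.0776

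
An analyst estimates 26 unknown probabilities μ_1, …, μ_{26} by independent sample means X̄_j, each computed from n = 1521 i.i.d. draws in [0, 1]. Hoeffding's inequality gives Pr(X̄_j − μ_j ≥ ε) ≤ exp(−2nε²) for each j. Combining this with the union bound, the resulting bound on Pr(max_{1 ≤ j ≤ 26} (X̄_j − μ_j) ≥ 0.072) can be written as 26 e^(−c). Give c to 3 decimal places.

15.770

Union bound over the 26 events: Pr(max_{1 ≤ j ≤ 26} (X̄_j − μ_j) ≥ 0.072) ≤ 26·exp(−2nε²) = 26 exp(−2·1521·0.072²).
So c = 2·1521·0.072² = 15.7697.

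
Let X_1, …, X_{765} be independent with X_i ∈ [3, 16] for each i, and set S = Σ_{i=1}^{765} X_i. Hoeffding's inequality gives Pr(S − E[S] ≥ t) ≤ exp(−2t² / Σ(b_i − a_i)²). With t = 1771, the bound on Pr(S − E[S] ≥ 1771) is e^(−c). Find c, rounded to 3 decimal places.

Σ(b_i − a_i)² = 765·(13)² = 129285.
c = 2t²/129285 = 2·1771²/129285 = 48.5198.

48.520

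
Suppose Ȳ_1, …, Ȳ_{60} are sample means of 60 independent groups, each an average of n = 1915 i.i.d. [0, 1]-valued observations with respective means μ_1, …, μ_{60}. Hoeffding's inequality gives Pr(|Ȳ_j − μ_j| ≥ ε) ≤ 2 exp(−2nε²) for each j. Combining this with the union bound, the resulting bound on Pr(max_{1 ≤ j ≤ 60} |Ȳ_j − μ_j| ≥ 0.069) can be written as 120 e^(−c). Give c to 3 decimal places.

18.235

Union bound over the 60 events: Pr(max_{1 ≤ j ≤ 60} |Ȳ_j − μ_j| ≥ 0.069) ≤ 60·2·exp(−2nε²) = 120 exp(−2·1915·0.069²).
So c = 2·1915·0.069² = 18.2346.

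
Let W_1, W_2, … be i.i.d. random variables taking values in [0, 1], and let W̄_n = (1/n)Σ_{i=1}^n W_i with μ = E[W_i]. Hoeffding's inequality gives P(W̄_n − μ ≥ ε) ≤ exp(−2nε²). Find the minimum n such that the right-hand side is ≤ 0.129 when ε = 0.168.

Require exp(−2nε²) ≤ 0.129, i.e. 2nε² ≥ ln(1/0.129) = 2.047943.
So n ≥ 2.047943 / (2·0.168²) = 36.280.
The smallest integer n is 37.

37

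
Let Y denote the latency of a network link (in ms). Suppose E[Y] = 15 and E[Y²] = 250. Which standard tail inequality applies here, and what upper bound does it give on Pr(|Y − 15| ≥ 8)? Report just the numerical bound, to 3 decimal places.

The first two moments determine the variance, so Chebyshev's inequality is the sharpest standard bound available.
Var(Y) = E[Y²] − (E[Y])² = 250 − 225 = 25.
Chebyshev's inequality: Pr(|Y − μ| ≥ t) ≤ Var(Y)/t² = 25/64 = 0.3906.

0.391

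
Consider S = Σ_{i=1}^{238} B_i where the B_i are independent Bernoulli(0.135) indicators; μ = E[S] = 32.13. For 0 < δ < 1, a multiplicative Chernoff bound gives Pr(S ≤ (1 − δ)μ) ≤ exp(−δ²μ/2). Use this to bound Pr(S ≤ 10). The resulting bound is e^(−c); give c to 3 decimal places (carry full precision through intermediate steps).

Write 10 = (1 − δ)μ, so δ = 1 − 10/32.13 = 0.6887644…
Then the exponent is δ²μ/2 = (μ − 10)²/(2μ) = 7.621178.

7.621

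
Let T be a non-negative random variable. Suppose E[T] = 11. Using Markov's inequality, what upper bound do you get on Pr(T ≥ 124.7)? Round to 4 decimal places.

Markov's inequality: for a non-negative random variable, Pr(T ≥ a) ≤ E[T]/a.
Here E[T] = 11 and a = 124.7, so the bound is 11/124.7 = 0.0882.

0.0882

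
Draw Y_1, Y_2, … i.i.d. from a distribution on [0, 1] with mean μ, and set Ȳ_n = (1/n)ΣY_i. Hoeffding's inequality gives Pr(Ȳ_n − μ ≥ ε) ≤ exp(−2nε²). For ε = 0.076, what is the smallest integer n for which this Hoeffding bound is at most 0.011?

Require exp(−2nε²) ≤ 0.011, i.e. 2nε² ≥ ln(1/0.011) = 4.509860.
So n ≥ 4.509860 / (2·0.076²) = 390.396.
The smallest integer n is 391.

391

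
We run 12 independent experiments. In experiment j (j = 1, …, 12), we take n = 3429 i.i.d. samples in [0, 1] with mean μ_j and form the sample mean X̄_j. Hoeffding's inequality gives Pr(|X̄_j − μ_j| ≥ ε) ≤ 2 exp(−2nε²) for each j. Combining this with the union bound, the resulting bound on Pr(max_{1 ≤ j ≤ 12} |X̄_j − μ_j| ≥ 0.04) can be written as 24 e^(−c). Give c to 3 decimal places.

10.973

Union bound over the 12 events: Pr(max_{1 ≤ j ≤ 12} |X̄_j − μ_j| ≥ 0.04) ≤ 12·2·exp(−2nε²) = 24 exp(−2·3429·0.04²).
So c = 2·3429·0.04² = 10.9728.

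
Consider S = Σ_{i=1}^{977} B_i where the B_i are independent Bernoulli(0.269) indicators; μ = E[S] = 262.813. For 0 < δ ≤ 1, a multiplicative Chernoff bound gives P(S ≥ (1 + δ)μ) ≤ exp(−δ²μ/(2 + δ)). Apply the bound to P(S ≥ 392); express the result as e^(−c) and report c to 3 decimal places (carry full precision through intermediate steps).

Write 392 = (1 + δ)μ, so δ = 392/262.813 − 1 = 0.4915548…
Then the exponent is δ²μ/(2 + δ) = (392 − μ)² / (μ·(2 + δ)) = 25.487095.

25.487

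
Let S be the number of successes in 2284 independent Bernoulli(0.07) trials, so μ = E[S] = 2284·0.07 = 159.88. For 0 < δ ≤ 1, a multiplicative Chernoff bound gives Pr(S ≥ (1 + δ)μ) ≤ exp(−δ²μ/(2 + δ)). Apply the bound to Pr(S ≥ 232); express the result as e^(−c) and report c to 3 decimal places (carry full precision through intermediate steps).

13.273

Write 232 = (1 + δ)μ, so δ = 232/159.88 − 1 = 0.4510883…
Then the exponent is δ²μ/(2 + δ) = (232 − μ)² / (μ·(2 + δ)) = 13.272671.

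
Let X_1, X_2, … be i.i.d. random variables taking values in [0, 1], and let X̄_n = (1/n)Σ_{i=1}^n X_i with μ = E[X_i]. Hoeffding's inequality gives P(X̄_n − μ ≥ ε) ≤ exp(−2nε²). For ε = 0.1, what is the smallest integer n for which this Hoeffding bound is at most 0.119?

Require exp(−2nε²) ≤ 0.119, i.e. 2nε² ≥ ln(1/0.119) = 2.128632.
So n ≥ 2.128632 / (2·0.1²) = 106.432.
The smallest integer n is 107.

107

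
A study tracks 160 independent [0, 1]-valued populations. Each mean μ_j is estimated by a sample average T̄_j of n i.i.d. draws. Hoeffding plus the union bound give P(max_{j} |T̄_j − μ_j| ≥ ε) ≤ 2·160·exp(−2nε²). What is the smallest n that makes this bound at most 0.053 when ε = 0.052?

Need 2·160·exp(−2nε²) ≤ 0.053, i.e. exp(−2nε²) ≤ 0.053/320.
So 2nε² ≥ ln(320/0.053) = 8.705784.
Hence n ≥ 8.705784/(2·0.052²) = 1609.797.
The smallest integer n is 1610.

1610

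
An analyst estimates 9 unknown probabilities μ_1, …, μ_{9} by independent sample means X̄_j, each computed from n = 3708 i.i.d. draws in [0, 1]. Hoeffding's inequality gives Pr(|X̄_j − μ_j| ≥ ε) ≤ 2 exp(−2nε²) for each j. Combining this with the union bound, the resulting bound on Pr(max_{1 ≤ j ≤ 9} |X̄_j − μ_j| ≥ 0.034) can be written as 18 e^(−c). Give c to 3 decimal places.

8.573

Union bound over the 9 events: Pr(max_{1 ≤ j ≤ 9} |X̄_j − μ_j| ≥ 0.034) ≤ 9·2·exp(−2nε²) = 18 exp(−2·3708·0.034²).
So c = 2·3708·0.034² = 8.5729.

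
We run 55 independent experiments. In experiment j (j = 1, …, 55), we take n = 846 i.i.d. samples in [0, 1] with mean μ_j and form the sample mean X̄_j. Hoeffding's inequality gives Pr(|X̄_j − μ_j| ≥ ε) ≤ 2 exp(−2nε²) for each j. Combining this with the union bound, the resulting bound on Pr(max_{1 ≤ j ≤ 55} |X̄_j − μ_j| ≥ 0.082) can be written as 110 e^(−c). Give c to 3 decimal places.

11.377

Union bound over the 55 events: Pr(max_{1 ≤ j ≤ 55} |X̄_j − μ_j| ≥ 0.082) ≤ 55·2·exp(−2nε²) = 110 exp(−2·846·0.082²).
So c = 2·846·0.082² = 11.3770.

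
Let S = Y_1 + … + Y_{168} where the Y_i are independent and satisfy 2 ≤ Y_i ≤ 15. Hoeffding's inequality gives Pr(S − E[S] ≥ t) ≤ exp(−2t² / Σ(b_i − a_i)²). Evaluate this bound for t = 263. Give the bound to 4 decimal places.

0.0077

Σ(b_i − a_i)² = 168·(13)² = 28392.
Exponent = 2·263²/28392 = 4.8724.
Bound = exp(−4.8724) = 0.00765.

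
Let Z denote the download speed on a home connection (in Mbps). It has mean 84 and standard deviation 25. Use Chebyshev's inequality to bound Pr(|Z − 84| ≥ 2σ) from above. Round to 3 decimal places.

Chebyshev: Pr(|Z − μ| ≥ t) ≤ Var(Z)/t².
Var(Z) = σ² = 25² = 625.
t = 2·25 = 50.
Bound = 625 / 2500 = 0.2500.

0.250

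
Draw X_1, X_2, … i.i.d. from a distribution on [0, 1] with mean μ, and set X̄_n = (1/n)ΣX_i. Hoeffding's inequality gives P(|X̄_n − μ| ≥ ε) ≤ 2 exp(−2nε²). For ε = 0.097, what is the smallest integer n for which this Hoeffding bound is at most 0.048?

Require 2·exp(−2nε²) ≤ 0.048, i.e. 2nε² ≥ ln(2/0.048) = 3.729701.
So n ≥ 3.729701 / (2·0.097²) = 198.199.
The smallest integer n is 199.

199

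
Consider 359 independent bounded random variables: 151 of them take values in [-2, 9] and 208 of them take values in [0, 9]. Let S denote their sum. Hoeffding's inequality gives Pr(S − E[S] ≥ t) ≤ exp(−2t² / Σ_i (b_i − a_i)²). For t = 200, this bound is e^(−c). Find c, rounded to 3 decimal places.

2.278

Σ(b_i − a_i)² = 151·11² + 208·9² = 35119.
c = 2t² / 35119 = 2·200² / 35119 = 2.2780.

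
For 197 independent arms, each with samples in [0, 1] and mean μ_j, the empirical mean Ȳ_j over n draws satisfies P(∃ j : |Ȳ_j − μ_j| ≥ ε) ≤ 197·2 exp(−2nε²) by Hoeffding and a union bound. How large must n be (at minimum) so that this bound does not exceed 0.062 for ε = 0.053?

1559

Need 2·197·exp(−2nε²) ≤ 0.062, i.e. exp(−2nε²) ≤ 0.062/394.
So 2nε² ≥ ln(394/0.062) = 8.756972.
Hence n ≥ 8.756972/(2·0.053²) = 1558.735.
The smallest integer n is 1559.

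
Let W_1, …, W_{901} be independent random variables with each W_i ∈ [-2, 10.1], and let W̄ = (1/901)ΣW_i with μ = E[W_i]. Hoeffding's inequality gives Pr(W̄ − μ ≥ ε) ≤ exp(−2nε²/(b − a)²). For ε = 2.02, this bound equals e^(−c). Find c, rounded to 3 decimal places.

50.221

c = 2nε²/(b − a)² = 2·901·2.02² / 12.1² = 50.2212.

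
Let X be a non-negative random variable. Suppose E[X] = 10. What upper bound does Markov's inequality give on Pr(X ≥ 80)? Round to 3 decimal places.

0.125

Markov's inequality: for a non-negative random variable, Pr(X ≥ a) ≤ E[X]/a.
Here E[X] = 10 and a = 80, so the bound is 10/80 = 0.1250.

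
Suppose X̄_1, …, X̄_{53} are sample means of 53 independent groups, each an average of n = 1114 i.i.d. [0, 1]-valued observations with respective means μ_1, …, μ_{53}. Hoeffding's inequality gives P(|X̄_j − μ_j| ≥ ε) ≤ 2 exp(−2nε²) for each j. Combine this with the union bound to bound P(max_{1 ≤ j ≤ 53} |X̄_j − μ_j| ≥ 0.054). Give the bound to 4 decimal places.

Per-experiment Hoeffding bound: 2·exp(−2·1114·0.054²) = 2·exp(−6.49685) = 0.0030164.
Union bound over 53 events: 53·0.0030164 = 0.15987.

0.1599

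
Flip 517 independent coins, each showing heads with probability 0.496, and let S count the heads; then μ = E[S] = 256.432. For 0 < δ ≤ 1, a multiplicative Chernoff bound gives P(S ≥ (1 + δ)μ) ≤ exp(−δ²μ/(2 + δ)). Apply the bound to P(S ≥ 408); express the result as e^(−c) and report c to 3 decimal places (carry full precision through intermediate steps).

34.575

Write 408 = (1 + δ)μ, so δ = 408/256.432 − 1 = 0.5910651…
Then the exponent is δ²μ/(2 + δ) = (408 − μ)² / (μ·(2 + δ)) = 34.575184.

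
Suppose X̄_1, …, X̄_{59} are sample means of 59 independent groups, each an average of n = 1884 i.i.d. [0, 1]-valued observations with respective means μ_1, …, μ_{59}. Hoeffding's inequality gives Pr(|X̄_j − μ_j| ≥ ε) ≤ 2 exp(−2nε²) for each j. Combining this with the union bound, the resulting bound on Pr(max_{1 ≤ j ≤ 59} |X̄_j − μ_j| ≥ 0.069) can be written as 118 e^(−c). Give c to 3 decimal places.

Union bound over the 59 events: Pr(max_{1 ≤ j ≤ 59} |X̄_j − μ_j| ≥ 0.069) ≤ 59·2·exp(−2nε²) = 118 exp(−2·1884·0.069²).
So c = 2·1884·0.069² = 17.9394.

17.939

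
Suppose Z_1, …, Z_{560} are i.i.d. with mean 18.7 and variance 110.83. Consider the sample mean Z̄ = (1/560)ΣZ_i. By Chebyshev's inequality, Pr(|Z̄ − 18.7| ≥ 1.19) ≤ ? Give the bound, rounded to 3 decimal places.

Var(Z̄) = Var(Z_i)/n = 110.83/560 = 0.19791.
Chebyshev: Pr(|Z̄ − 18.7| ≥ 1.19) ≤ Var(Z̄)/(1.19)² = 110.83/(560·1.19²) = 0.1398.

0.140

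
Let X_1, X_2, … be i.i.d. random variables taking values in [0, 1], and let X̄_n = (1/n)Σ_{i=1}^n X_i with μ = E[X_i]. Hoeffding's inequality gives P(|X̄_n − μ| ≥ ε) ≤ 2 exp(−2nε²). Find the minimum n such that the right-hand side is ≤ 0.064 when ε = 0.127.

107

Require 2·exp(−2nε²) ≤ 0.064, i.e. 2nε² ≥ ln(2/0.064) = 3.442019.
So n ≥ 3.442019 / (2·0.127²) = 106.703.
The smallest integer n is 107.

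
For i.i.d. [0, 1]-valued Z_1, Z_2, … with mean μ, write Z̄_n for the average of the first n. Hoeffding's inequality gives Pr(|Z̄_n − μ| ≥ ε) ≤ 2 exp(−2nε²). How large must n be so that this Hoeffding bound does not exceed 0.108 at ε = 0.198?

Require 2·exp(−2nε²) ≤ 0.108, i.e. 2nε² ≥ ln(2/0.108) = 2.918771.
So n ≥ 2.918771 / (2·0.198²) = 37.225.
The smallest integer n is 38.

38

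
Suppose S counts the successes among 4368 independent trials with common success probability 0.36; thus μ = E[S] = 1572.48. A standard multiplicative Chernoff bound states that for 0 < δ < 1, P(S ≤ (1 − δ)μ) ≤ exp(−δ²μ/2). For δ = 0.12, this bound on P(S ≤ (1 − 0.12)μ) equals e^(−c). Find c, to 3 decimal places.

c = δ²μ/2 = 0.12²·1572.48/2 = 11.3219.

11.322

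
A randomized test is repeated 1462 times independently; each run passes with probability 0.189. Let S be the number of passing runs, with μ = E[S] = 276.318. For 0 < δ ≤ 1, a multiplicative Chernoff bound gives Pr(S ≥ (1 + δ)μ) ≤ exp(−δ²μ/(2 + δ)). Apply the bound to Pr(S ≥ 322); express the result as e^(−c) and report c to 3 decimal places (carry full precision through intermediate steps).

Write 322 = (1 + δ)μ, so δ = 322/276.318 − 1 = 0.165324…
Then the exponent is δ²μ/(2 + δ) = (322 − μ)² / (μ·(2 + δ)) = 3.487853.

3.488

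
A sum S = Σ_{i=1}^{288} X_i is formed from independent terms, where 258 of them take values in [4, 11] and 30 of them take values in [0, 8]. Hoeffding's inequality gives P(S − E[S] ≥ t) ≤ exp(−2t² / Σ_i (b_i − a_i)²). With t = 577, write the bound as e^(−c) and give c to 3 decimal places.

Σ(b_i − a_i)² = 258·7² + 30·8² = 14562.
c = 2t² / 14562 = 2·577² / 14562 = 45.7257.

45.726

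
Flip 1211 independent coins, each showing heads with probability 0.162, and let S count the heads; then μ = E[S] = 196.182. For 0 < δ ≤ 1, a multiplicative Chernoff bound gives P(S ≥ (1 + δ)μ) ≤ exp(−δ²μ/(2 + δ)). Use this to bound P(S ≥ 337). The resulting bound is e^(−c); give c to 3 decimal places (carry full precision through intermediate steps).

Write 337 = (1 + δ)μ, so δ = 337/196.182 − 1 = 0.7177927…
Then the exponent is δ²μ/(2 + δ) = (337 − μ)² / (μ·(2 + δ)) = 37.191258.

37.191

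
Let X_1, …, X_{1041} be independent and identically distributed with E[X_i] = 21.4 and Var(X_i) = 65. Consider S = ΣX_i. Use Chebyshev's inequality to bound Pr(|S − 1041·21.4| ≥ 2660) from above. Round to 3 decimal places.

0.010

Var(S) = n·Var(X_i) = 1041·65 = 67665.
Chebyshev: Pr(|S − 1041·21.4| ≥ 2660) ≤ Var(S)/2660² = 67665/7075600 = 0.0096.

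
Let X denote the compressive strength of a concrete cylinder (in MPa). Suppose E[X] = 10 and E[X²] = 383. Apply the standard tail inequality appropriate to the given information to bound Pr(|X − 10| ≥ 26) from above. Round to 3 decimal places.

The first two moments determine the variance, so Chebyshev's inequality is the sharpest standard bound available.
Var(X) = E[X²] − (E[X])² = 383 − 100 = 283.
Chebyshev's inequality: Pr(|X − μ| ≥ t) ≤ Var(X)/t² = 283/676 = 0.4186.

0.419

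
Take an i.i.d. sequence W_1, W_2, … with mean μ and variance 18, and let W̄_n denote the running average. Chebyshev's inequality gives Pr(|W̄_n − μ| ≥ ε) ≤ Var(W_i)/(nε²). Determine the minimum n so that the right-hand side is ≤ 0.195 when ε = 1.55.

Require 18/(n·1.55²) ≤ 0.195, i.e. n ≥ 18/(0.195·1.55²) = 38.422.
The smallest integer n is 39.

39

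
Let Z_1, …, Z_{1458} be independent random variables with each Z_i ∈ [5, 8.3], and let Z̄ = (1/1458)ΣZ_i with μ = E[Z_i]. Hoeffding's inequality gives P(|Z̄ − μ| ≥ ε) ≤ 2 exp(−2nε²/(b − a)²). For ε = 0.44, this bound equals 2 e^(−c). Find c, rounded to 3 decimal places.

51.840

c = 2nε²/(b − a)² = 2·1458·0.44² / 3.3² = 51.8400.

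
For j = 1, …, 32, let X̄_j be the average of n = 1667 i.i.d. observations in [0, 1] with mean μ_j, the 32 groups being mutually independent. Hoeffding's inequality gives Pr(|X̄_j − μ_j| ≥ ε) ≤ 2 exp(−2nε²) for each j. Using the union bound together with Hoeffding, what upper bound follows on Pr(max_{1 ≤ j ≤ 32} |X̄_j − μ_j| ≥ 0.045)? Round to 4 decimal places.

0.0748

Per-experiment Hoeffding bound: 2·exp(−2·1667·0.045²) = 2·exp(−6.75135) = 0.0023386.
Union bound over 32 events: 32·0.0023386 = 0.07484.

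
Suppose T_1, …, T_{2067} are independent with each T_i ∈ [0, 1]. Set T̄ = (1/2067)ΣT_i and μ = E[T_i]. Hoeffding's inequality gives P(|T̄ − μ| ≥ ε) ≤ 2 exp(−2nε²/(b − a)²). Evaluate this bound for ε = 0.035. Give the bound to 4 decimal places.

0.0126

Exponent: 2nε²/(b − a)² = 2·2067·0.035² / 1² = 5.06415.
Bound = 2·exp(−5.06415) = 0.01264.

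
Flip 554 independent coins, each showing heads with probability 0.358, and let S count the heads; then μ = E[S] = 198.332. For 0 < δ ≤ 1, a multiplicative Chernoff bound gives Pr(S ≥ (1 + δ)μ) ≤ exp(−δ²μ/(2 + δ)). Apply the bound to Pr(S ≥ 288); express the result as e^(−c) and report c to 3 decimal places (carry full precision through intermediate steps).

16.533

Write 288 = (1 + δ)μ, so δ = 288/198.332 − 1 = 0.4521106…
Then the exponent is δ²μ/(2 + δ) = (288 − μ)² / (μ·(2 + δ)) = 16.532637.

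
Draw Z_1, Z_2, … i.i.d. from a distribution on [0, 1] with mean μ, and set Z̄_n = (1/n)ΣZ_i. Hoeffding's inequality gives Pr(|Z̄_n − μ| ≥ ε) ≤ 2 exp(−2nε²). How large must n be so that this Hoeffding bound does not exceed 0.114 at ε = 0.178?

46

Require 2·exp(−2nε²) ≤ 0.114, i.e. 2nε² ≥ ln(2/0.114) = 2.864704.
So n ≥ 2.864704 / (2·0.178²) = 45.207.
The smallest integer n is 46.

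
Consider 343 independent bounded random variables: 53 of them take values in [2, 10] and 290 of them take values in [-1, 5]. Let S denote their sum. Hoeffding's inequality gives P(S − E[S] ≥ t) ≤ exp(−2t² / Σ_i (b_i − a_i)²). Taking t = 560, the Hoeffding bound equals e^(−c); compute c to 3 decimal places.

Σ(b_i − a_i)² = 53·8² + 290·6² = 13832.
c = 2t² / 13832 = 2·560² / 13832 = 45.3441.

45.344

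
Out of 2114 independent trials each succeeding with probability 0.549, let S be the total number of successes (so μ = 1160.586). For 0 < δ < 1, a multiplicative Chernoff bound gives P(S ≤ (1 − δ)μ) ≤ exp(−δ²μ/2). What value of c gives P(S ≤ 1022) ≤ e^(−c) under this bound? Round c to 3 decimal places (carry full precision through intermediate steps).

Write 1022 = (1 − δ)μ, so δ = 1 − 1022/1160.586 = 0.1194104…
Then the exponent is δ²μ/2 = (μ − 1022)²/(2μ) = 8.274303.

8.274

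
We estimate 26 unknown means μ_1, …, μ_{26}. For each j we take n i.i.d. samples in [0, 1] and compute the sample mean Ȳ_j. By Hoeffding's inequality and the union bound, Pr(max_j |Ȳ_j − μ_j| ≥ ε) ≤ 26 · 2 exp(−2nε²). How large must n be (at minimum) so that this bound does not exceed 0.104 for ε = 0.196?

Need 2·26·exp(−2nε²) ≤ 0.104, i.e. exp(−2nε²) ≤ 0.104/52.
So 2nε² ≥ ln(52/0.104) = 6.214608.
Hence n ≥ 6.214608/(2·0.196²) = 80.886.
The smallest integer n is 81.

81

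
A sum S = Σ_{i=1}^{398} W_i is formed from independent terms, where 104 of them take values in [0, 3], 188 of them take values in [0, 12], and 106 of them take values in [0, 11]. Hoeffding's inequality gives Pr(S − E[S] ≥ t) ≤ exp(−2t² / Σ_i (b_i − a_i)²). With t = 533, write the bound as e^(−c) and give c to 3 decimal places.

Σ(b_i − a_i)² = 104·3² + 188·12² + 106·11² = 40834.
c = 2t² / 40834 = 2·533² / 40834 = 13.9143.

13.914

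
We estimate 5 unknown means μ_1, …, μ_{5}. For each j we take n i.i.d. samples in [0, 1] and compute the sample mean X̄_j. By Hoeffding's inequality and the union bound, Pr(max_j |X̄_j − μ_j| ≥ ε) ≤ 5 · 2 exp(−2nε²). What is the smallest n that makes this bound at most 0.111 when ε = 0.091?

Need 2·5·exp(−2nε²) ≤ 0.111, i.e. exp(−2nε²) ≤ 0.111/10.
So 2nε² ≥ ln(10/0.111) = 4.500810.
Hence n ≥ 4.500810/(2·0.091²) = 271.755.
The smallest integer n is 272.

272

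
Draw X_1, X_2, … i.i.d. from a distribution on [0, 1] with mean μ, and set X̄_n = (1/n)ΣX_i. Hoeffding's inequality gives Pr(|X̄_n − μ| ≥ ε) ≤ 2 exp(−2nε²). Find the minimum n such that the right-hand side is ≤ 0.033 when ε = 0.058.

611

Require 2·exp(−2nε²) ≤ 0.033, i.e. 2nε² ≥ ln(2/0.033) = 4.104395.
So n ≥ 4.104395 / (2·0.058²) = 610.047.
The smallest integer n is 611.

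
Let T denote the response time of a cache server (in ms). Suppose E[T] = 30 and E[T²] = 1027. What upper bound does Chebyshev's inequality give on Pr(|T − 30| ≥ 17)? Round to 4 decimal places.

0.4394

Var(T) = E[T²] − (E[T])² = 1027 − 900 = 127.
Chebyshev's inequality: Pr(|T − μ| ≥ t) ≤ Var(T)/t² = 127/289 = 0.4394.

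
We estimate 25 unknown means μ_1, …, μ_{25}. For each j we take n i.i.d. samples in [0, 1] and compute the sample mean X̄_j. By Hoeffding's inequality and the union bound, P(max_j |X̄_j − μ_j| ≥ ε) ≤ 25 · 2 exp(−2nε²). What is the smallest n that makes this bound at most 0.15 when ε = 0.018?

Need 2·25·exp(−2nε²) ≤ 0.15, i.e. exp(−2nε²) ≤ 0.15/50.
So 2nε² ≥ ln(50/0.15) = 5.809143.
Hence n ≥ 5.809143/(2·0.018²) = 8964.727.
The smallest integer n is 8965.

8965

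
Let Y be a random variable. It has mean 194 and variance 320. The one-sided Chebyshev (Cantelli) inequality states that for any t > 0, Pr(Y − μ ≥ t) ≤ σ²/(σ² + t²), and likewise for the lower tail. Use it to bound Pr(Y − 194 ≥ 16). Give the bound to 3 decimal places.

0.556

Here σ² = 320 and t = 16, so σ² + t² = 576.
Cantelli's bound: 320/576 = 0.5556.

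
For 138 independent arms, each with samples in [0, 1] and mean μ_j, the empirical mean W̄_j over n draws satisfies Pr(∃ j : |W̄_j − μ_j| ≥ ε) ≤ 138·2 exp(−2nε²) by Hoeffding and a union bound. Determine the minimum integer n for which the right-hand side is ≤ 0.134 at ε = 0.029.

4537

Need 2·138·exp(−2nε²) ≤ 0.134, i.e. exp(−2nε²) ≤ 0.134/276.
So 2nε² ≥ ln(276/0.134) = 7.630316.
Hence n ≥ 7.630316/(2·0.029²) = 4536.454.
The smallest integer n is 4537.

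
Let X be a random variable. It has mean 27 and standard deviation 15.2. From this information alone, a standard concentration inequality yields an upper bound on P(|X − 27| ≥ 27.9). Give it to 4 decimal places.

0.2968

Mean and variance are known, so Chebyshev's inequality applies.
Chebyshev: P(|X − μ| ≥ t) ≤ Var(X)/t².
Var(X) = σ² = 15.2² = 231.04.
Bound = 231.04 / 778.41 = 0.2968.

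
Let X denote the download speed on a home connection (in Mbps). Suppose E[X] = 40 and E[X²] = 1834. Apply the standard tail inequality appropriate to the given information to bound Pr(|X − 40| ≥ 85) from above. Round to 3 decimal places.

The first two moments determine the variance, so Chebyshev's inequality is the sharpest standard bound available.
Var(X) = E[X²] − (E[X])² = 1834 − 1600 = 234.
Chebyshev's inequality: Pr(|X − μ| ≥ t) ≤ Var(X)/t² = 234/7225 = 0.0324.

0.032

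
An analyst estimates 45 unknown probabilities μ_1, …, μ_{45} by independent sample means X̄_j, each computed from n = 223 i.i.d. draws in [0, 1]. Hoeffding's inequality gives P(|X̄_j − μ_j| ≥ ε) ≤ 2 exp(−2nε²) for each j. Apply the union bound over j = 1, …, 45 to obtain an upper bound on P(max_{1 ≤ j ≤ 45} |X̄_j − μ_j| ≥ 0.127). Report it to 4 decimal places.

0.0676

Per-experiment Hoeffding bound: 2·exp(−2·223·0.127²) = 2·exp(−7.19353) = 0.0015029.
Union bound over 45 events: 45·0.0015029 = 0.06763.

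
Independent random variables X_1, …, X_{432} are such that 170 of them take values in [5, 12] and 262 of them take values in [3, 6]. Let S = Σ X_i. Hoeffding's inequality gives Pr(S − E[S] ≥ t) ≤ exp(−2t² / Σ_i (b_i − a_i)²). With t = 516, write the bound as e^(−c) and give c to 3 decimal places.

Σ(b_i − a_i)² = 170·7² + 262·3² = 10688.
c = 2t² / 10688 = 2·516² / 10688 = 49.8234.

49.823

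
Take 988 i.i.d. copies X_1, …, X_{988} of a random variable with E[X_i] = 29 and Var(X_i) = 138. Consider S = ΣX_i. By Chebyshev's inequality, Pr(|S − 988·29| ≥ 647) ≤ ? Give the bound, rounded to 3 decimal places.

Var(S) = n·Var(X_i) = 988·138 = 136344.
Chebyshev: Pr(|S − 988·29| ≥ 647) ≤ Var(S)/647² = 136344/418609 = 0.3257.

0.326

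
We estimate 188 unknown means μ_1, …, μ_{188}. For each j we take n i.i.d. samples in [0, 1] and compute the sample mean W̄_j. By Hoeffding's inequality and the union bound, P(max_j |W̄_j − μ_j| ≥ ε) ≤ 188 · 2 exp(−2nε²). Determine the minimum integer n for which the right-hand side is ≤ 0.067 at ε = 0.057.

Need 2·188·exp(−2nε²) ≤ 0.067, i.e. exp(−2nε²) ≤ 0.067/376.
So 2nε² ≥ ln(376/0.067) = 8.632652.
Hence n ≥ 8.632652/(2·0.057²) = 1328.509.
The smallest integer n is 1329.

1329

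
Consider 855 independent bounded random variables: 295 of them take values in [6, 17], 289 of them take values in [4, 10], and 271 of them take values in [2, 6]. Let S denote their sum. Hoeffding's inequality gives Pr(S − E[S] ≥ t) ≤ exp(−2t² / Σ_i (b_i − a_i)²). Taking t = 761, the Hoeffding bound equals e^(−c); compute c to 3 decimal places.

Σ(b_i − a_i)² = 295·11² + 289·6² + 271·4² = 50435.
c = 2t² / 50435 = 2·761² / 50435 = 22.9650.

22.965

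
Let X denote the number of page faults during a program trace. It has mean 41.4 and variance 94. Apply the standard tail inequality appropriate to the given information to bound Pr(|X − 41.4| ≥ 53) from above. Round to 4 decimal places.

Mean and variance are known, so Chebyshev's inequality applies.
Chebyshev: Pr(|X − μ| ≥ t) ≤ Var(X)/t².
Bound = 94 / 2809 = 0.0335.

0.0335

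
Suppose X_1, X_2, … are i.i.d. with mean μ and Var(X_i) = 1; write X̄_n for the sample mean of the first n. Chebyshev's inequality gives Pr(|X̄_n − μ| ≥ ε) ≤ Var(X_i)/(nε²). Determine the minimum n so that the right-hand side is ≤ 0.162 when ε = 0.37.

Require 1/(n·0.37²) ≤ 0.162, i.e. n ≥ 1/(0.162·0.37²) = 45.090.
The smallest integer n is 46.

46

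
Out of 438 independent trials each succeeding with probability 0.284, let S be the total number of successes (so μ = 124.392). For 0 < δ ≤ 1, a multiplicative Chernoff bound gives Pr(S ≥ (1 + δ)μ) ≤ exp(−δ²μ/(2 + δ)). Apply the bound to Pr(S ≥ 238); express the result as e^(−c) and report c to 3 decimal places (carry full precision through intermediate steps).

Write 238 = (1 + δ)μ, so δ = 238/124.392 − 1 = 0.9133063…
Then the exponent is δ²μ/(2 + δ) = (238 − μ)² / (μ·(2 + δ)) = 35.615515.

35.616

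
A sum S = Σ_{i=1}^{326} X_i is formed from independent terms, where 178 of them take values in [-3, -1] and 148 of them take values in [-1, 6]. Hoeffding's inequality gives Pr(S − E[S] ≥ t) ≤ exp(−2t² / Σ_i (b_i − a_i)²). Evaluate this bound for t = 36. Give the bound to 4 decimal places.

0.7222

Σ(b_i − a_i)² = 178·2² + 148·7² = 7964.
Exponent = 2·36² / 7964 = 0.32546.
Bound = exp(−0.32546) = 0.72219.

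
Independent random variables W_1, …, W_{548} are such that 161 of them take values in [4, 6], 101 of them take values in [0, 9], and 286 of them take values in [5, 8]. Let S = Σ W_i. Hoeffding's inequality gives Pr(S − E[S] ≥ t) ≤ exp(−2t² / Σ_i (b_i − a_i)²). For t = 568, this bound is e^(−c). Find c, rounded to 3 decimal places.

56.606

Σ(b_i − a_i)² = 161·2² + 101·9² + 286·3² = 11399.
c = 2t² / 11399 = 2·568² / 11399 = 56.6057.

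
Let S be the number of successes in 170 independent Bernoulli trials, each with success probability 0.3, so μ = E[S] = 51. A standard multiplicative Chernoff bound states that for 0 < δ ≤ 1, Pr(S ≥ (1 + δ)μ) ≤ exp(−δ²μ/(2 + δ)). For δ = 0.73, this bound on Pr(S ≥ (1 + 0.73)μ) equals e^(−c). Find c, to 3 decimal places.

9.955

c = δ²μ/(2 + δ) = 0.73²·51/(2 + 0.73) = 9.9553.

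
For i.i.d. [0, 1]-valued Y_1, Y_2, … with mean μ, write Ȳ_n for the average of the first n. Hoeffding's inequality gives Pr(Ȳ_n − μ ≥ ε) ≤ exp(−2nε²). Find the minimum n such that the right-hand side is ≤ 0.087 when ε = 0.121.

Require exp(−2nε²) ≤ 0.087, i.e. 2nε² ≥ ln(1/0.087) = 2.441847.
So n ≥ 2.441847 / (2·0.121²) = 83.391.
The smallest integer n is 84.

84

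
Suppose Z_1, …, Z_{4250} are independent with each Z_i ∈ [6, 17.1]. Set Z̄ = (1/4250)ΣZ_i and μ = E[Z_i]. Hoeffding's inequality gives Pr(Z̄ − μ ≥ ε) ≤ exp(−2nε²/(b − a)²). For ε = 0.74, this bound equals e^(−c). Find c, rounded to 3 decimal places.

37.778

c = 2nε²/(b − a)² = 2·4250·0.74² / 11.1² = 37.7778.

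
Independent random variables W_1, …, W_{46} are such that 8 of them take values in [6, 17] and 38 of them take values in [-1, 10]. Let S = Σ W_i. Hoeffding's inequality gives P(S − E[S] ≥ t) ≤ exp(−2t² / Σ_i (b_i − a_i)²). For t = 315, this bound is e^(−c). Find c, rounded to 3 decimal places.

Σ(b_i − a_i)² = 8·11² + 38·11² = 5566.
c = 2t² / 5566 = 2·315² / 5566 = 35.6540.

35.654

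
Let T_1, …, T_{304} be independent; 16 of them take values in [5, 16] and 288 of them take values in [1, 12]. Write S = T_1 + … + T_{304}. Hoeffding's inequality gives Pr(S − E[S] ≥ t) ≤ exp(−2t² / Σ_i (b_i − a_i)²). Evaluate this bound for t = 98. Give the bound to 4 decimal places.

0.5932

Σ(b_i − a_i)² = 16·11² + 288·11² = 36784.
Exponent = 2·98² / 36784 = 0.52218.
Bound = exp(−0.52218) = 0.59322.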